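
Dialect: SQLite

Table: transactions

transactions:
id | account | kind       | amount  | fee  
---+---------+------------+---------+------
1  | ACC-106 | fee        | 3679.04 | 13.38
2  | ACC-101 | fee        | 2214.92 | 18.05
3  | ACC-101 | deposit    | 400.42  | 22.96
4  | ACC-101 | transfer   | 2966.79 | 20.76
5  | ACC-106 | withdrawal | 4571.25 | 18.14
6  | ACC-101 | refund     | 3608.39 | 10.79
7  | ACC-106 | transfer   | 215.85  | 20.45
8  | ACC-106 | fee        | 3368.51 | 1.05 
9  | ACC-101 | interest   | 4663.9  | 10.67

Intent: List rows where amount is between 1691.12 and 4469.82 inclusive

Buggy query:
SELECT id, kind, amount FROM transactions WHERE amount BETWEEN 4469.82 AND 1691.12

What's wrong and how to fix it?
Bug: BETWEEN expects the lower bound first; with 4469.82 AND 1691.12 the range is empty

Fix: Write BETWEEN 1691.12 AND 4469.82

Corrected query:
SELECT id, kind, amount FROM transactions WHERE amount BETWEEN 1691.12 AND 4469.82

Result:
id | kind     | amount 
---+----------+--------
1  | fee      | 3679.04
2  | fee      | 2214.92
4  | transfer | 2966.79
6  | refund   | 3608.39
8  | fee      | 3368.51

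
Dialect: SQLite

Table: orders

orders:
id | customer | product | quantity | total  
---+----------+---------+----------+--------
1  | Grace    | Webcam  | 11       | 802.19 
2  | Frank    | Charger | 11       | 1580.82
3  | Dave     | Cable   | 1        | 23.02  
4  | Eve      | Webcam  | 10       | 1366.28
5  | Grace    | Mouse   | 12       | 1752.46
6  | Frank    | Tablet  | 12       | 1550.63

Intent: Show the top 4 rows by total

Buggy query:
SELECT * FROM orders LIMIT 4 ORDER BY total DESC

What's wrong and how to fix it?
Bug: LIMIT must come after ORDER BY

Fix: Sort with ORDER BY, then apply LIMIT

Corrected query:
SELECT * FROM orders ORDER BY total DESC LIMIT 4

Result:
id | customer | product | quantity | total  
---+----------+---------+----------+--------
5  | Grace    | Mouse   | 12       | 1752.46
2  | Frank    | Charger | 11       | 1580.82
6  | Frank    | Tablet  | 12       | 1550.63
4  | Eve      | Webcam  | 10       | 1366.28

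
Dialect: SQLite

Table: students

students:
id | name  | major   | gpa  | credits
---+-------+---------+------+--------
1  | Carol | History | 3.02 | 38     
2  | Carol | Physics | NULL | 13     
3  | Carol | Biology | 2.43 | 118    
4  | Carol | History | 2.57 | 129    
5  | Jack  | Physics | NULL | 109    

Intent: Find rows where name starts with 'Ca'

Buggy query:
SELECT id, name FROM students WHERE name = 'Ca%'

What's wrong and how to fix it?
Bug: '=' compares the literal string including the % character; pattern matching needs LIKE

Fix: Use LIKE for wildcard pattern matching

Corrected query:
SELECT id, name FROM students WHERE name LIKE 'Ca%'

Result:
id | name 
---+------
1  | Carol
2  | Carol
3  | Carol
4  | Carol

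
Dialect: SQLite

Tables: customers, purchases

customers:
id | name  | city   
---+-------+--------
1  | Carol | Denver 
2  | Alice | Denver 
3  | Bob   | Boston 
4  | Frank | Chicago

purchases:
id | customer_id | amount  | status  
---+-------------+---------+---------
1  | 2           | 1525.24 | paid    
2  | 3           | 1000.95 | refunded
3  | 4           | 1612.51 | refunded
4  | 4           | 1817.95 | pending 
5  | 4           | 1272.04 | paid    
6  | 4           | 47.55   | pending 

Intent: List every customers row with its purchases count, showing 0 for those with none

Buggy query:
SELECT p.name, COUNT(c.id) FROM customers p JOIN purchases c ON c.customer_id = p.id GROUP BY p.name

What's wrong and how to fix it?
Bug: An inner join excludes parents with zero children

Fix: Switch to LEFT JOIN to retain unmatched parent rows

Corrected query:
SELECT p.name, COUNT(c.id) FROM customers p LEFT JOIN purchases c ON c.customer_id = p.id GROUP BY p.name

Result:
name  | COUNT(c.id)
------+------------
Alice | 1          
Bob   | 1          
Carol | 0          
Frank | 4          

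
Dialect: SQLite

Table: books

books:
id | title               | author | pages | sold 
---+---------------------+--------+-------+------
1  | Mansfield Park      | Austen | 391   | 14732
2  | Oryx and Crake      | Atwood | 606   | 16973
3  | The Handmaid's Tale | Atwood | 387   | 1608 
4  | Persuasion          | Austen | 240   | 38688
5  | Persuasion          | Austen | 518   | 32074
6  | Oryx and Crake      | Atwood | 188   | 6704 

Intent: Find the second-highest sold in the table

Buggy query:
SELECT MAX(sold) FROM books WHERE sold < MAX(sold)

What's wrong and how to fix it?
Bug: The inner MAX is an aggregate inside WHERE, which is not allowed

Fix: Compute the overall MAX in a subquery, then take MAX of rows below it

Corrected query:
SELECT MAX(sold) FROM books WHERE sold < (SELECT MAX(sold) FROM books)

Result:
MAX(sold)
---------
32074    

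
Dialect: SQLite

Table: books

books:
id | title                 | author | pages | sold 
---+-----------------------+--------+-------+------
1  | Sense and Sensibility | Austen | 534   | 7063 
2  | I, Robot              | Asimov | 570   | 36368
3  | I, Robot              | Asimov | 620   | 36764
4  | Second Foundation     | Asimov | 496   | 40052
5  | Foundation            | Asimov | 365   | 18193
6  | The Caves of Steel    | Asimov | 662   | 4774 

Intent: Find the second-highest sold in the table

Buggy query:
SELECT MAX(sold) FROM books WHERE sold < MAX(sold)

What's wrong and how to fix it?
Bug: MAX(sold) on the right of the comparison is an aggregate-in-WHERE error

Fix: Put the inner MAX in a scalar subquery

Corrected query:
SELECT MAX(sold) FROM books WHERE sold < (SELECT MAX(sold) FROM books)

Result:
MAX(sold)
---------
36764    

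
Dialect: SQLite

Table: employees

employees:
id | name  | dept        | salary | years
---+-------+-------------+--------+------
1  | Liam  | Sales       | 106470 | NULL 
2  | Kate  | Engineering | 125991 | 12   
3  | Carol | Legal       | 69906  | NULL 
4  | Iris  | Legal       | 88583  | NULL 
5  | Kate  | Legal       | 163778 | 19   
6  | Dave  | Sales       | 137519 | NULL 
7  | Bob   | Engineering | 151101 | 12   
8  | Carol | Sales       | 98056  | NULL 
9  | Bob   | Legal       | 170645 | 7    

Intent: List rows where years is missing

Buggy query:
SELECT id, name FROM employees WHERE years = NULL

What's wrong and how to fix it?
Bug: Comparing to NULL with '=' never matches; NULL = NULL is unknown, not true

Fix: Use IS NULL to test for NULL

Corrected query:
SELECT id, name FROM employees WHERE years IS NULL

Result:
id | name 
---+------
1  | Liam 
3  | Carol
4  | Iris 
6  | Dave 
8  | Carol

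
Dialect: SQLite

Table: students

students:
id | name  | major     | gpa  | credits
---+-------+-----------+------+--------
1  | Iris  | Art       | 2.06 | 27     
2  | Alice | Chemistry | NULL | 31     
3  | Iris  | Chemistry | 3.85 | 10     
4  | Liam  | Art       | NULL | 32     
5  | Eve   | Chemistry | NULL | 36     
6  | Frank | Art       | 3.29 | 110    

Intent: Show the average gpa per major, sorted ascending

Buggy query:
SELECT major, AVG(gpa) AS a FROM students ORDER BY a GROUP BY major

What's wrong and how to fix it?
Bug: ORDER BY appears before GROUP BY; SQL clause order requires GROUP BY first

Fix: Reorder: SELECT … FROM … GROUP BY … ORDER BY …

Corrected query:
SELECT major, AVG(gpa) AS a FROM students GROUP BY major ORDER BY a

Result:
major     | a    
----------+------
Art       | 2.675
Chemistry | 3.85 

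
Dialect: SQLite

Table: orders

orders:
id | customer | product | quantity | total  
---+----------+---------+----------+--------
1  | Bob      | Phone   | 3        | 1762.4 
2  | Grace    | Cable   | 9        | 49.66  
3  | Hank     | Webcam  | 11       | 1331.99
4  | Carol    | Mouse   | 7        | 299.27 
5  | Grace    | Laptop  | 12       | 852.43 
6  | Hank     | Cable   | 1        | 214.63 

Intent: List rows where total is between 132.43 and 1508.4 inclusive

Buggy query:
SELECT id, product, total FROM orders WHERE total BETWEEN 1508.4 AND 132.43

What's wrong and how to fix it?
Bug: The bounds are reversed; BETWEEN a AND b requires a <= b to match anything

Fix: Write BETWEEN 132.43 AND 1508.4

Corrected query:
SELECT id, product, total FROM orders WHERE total BETWEEN 132.43 AND 1508.4

Result:
id | product | total  
---+---------+--------
3  | Webcam  | 1331.99
4  | Mouse   | 299.27 
5  | Laptop  | 852.43 
6  | Cable   | 214.63 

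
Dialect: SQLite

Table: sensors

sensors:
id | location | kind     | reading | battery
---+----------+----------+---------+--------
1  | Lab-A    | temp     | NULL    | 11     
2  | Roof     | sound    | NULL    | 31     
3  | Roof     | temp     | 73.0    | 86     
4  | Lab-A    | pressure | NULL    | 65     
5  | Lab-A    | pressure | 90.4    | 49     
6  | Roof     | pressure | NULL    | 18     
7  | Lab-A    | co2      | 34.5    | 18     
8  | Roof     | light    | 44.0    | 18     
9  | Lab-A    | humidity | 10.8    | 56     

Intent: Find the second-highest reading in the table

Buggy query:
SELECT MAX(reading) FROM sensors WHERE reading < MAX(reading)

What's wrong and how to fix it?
Bug: MAX(reading) on the right of the comparison is an aggregate-in-WHERE error

Fix: Put the inner MAX in a scalar subquery

Corrected query:
SELECT MAX(reading) FROM sensors WHERE reading < (SELECT MAX(reading) FROM sensors)

Result:
MAX(reading)
------------
73          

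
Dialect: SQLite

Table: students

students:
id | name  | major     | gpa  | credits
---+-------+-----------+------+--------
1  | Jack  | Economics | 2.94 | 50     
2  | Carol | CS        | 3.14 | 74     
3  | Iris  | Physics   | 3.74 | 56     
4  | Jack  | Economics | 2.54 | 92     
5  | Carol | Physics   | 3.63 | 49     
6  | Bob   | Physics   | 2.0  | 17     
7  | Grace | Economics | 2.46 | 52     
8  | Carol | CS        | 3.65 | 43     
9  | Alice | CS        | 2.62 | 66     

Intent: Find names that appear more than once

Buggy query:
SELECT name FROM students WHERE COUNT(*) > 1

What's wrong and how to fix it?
Bug: WHERE can't reference COUNT(*); aggregates are computed after WHERE

Fix: Group first, then use HAVING for the count condition

Corrected query:
SELECT name FROM students GROUP BY name HAVING COUNT(*) > 1

Result:
name 
-----
Carol
Jack 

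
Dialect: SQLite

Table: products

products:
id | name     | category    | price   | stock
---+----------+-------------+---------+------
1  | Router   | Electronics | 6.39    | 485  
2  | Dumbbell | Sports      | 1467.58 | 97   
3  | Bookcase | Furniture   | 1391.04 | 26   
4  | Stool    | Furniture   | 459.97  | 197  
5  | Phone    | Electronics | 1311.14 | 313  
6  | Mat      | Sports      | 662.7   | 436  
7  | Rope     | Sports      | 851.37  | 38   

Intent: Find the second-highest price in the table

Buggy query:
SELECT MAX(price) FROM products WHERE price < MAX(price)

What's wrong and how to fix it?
Bug: The inner MAX is an aggregate inside WHERE, which is not allowed

Fix: Put the inner MAX in a scalar subquery

Corrected query:
SELECT MAX(price) FROM products WHERE price < (SELECT MAX(price) FROM products)

Result:
MAX(price)
----------
1391.04   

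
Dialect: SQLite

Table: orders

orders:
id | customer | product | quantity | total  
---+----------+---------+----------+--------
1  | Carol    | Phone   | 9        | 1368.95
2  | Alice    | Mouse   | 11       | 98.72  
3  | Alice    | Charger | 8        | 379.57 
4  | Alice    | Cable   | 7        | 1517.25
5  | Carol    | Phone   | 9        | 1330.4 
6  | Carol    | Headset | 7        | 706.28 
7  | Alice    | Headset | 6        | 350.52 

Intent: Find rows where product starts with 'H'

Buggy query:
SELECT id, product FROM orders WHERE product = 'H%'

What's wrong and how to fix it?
Bug: '=' compares the literal string including the % character; pattern matching needs LIKE

Fix: Use LIKE for wildcard pattern matching

Corrected query:
SELECT id, product FROM orders WHERE product LIKE 'H%'

Result:
id | product
---+--------
6  | Headset
7  | Headset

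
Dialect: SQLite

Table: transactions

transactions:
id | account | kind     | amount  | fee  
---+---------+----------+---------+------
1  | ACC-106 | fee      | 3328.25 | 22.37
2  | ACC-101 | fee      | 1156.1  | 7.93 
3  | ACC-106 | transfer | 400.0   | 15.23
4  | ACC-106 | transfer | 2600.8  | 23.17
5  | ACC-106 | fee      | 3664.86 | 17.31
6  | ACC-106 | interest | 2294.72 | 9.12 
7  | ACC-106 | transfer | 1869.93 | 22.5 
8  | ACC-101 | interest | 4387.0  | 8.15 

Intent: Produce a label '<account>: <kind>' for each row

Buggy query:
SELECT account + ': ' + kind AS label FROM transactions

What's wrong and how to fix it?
Bug: '+' is numeric addition; on text columns SQLite converts them to 0 instead of concatenating

Fix: Use the || operator for string concatenation

Corrected query:
SELECT account || ': ' || kind AS label FROM transactions

Result:
label            
-----------------
ACC-106: fee     
ACC-101: fee     
ACC-106: transfer
ACC-106: transfer
ACC-106: fee     
ACC-106: interest
ACC-106: transfer
ACC-101: interest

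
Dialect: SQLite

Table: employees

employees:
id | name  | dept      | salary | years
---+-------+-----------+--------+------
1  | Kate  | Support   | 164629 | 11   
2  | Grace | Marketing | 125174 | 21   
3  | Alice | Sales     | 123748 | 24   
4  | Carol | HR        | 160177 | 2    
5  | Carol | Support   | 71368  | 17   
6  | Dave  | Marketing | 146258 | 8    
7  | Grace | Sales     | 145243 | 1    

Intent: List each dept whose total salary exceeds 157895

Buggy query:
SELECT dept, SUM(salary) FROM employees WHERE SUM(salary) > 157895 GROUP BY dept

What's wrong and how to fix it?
Bug: WHERE runs before GROUP BY, so aggregates aren't available there

Fix: Use HAVING (which filters groups after aggregation) instead of WHERE

Corrected query:
SELECT dept, SUM(salary) FROM employees GROUP BY dept HAVING SUM(salary) > 157895

Result:
dept      | SUM(salary)
----------+------------
HR        | 160177     
Marketing | 271432     
Sales     | 268991     
Support   | 235997     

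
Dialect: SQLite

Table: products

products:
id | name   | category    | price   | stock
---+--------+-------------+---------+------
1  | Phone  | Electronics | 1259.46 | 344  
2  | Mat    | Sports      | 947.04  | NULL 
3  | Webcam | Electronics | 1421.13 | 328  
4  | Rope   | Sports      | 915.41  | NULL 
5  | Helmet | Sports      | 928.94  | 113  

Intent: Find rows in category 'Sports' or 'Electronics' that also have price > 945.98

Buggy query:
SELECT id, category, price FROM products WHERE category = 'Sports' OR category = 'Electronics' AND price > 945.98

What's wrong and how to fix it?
Bug: Without parentheses, AND is evaluated before OR, so the price filter only applies to the 'Electronics' branch

Fix: Group the OR with parentheses (or use IN), then AND the threshold

Corrected query:
SELECT id, category, price FROM products WHERE (category = 'Sports' OR category = 'Electronics') AND price > 945.98

Result:
id | category    | price  
---+-------------+--------
1  | Electronics | 1259.46
2  | Sports      | 947.04 
3  | Electronics | 1421.13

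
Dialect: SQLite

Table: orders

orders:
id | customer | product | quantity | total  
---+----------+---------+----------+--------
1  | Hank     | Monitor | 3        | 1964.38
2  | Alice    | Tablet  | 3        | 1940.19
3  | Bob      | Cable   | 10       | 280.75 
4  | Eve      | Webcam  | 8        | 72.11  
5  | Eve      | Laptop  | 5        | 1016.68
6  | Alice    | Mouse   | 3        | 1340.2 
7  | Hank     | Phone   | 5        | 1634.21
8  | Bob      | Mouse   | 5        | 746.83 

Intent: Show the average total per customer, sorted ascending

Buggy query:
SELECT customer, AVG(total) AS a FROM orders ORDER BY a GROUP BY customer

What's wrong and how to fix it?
Bug: GROUP BY must precede ORDER BY

Fix: Reorder: SELECT … FROM … GROUP BY … ORDER BY …

Corrected query:
SELECT customer, AVG(total) AS a FROM orders GROUP BY customer ORDER BY a

Result:
customer | a       
---------+---------
Bob      | 513.79  
Eve      | 544.395 
Alice    | 1640.195
Hank     | 1799.295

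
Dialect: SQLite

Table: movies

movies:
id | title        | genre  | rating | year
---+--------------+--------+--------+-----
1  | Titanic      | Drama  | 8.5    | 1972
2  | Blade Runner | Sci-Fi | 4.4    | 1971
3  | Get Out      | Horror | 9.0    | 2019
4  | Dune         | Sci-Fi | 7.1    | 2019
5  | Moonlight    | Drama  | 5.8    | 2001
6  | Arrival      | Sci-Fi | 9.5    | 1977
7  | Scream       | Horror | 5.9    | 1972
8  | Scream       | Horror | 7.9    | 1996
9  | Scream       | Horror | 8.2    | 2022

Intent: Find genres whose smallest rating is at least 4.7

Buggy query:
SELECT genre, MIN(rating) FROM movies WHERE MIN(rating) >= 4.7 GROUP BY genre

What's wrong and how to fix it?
Bug: Aggregates like MIN are computed per group after WHERE runs

Fix: Replace WHERE with HAVING after the GROUP BY

Corrected query:
SELECT genre, MIN(rating) FROM movies GROUP BY genre HAVING MIN(rating) >= 4.7

Result:
genre  | MIN(rating)
-------+------------
Drama  | 5.8        
Horror | 5.9        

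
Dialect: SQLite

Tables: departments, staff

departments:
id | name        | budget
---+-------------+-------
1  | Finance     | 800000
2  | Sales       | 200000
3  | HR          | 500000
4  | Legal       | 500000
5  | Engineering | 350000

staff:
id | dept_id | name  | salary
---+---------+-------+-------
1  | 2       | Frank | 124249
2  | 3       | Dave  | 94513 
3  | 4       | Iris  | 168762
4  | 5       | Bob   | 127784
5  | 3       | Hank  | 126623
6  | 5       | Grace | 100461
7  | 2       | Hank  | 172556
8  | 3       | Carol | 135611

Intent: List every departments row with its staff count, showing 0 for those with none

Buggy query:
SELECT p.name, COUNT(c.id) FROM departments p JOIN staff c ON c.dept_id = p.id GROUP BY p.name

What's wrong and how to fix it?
Bug: An inner join excludes parents with zero children

Fix: Switch to LEFT JOIN to retain unmatched parent rows

Corrected query:
SELECT p.name, COUNT(c.id) FROM departments p LEFT JOIN staff c ON c.dept_id = p.id GROUP BY p.name

Result:
name        | COUNT(c.id)
------------+------------
Engineering | 2          
Finance     | 0          
HR          | 3          
Legal       | 1          
Sales       | 2          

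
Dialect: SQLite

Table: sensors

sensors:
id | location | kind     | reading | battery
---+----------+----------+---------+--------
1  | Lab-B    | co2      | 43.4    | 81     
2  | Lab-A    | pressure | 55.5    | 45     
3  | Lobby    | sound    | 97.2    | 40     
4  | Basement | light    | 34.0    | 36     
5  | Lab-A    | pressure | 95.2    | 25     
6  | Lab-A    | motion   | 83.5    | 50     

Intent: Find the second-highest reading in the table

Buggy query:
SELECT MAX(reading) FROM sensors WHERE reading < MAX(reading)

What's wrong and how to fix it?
Bug: The inner MAX is an aggregate inside WHERE, which is not allowed

Fix: Put the inner MAX in a scalar subquery

Corrected query:
SELECT MAX(reading) FROM sensors WHERE reading < (SELECT MAX(reading) FROM sensors)

Result:
MAX(reading)
------------
95.2        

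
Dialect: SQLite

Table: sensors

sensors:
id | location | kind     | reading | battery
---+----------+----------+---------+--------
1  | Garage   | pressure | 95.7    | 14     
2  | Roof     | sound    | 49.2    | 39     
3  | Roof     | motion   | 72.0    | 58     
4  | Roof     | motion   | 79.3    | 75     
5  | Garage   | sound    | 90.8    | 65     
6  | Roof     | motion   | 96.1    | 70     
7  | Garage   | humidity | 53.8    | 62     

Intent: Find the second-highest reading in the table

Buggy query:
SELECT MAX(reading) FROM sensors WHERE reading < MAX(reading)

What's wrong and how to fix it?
Bug: The inner MAX is an aggregate inside WHERE, which is not allowed

Fix: Put the inner MAX in a scalar subquery

Corrected query:
SELECT MAX(reading) FROM sensors WHERE reading < (SELECT MAX(reading) FROM sensors)

Result:
MAX(reading)
------------
95.7        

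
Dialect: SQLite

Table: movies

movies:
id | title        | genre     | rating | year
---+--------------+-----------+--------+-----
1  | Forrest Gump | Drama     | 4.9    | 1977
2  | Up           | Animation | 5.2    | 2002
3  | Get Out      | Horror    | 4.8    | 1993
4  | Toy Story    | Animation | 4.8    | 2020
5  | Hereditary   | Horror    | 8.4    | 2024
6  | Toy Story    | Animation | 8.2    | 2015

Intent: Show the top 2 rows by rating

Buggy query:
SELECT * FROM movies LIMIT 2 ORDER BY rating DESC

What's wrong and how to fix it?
Bug: LIMIT must come after ORDER BY

Fix: Sort with ORDER BY, then apply LIMIT

Corrected query:
SELECT * FROM movies ORDER BY rating DESC LIMIT 2

Result:
id | title      | genre     | rating | year
---+------------+-----------+--------+-----
5  | Hereditary | Horror    | 8.4    | 2024
6  | Toy Story  | Animation | 8.2    | 2015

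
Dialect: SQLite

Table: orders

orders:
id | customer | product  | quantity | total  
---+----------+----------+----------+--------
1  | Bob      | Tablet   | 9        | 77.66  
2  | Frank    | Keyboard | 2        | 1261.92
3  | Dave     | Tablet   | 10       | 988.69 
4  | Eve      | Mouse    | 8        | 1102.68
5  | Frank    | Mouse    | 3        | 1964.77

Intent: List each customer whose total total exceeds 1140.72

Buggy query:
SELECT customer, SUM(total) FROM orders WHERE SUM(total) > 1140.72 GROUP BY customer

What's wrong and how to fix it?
Bug: SUM(total) is an aggregate, but WHERE filters rows before aggregation

Fix: Use HAVING (which filters groups after aggregation) instead of WHERE

Corrected query:
SELECT customer, SUM(total) FROM orders GROUP BY customer HAVING SUM(total) > 1140.72

Result:
customer | SUM(total)
---------+-----------
Frank    | 3226.69   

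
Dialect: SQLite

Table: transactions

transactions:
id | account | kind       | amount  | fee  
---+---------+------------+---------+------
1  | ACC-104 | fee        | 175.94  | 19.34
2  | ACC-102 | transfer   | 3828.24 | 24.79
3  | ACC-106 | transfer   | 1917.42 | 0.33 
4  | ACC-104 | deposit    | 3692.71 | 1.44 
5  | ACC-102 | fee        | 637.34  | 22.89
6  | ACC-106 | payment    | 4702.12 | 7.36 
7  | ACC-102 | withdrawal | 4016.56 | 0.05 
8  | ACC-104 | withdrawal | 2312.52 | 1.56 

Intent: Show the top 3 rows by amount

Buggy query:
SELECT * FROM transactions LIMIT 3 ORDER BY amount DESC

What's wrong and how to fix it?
Bug: ORDER BY cannot follow LIMIT; LIMIT is the final clause

Fix: Swap the clauses: ORDER BY first, then LIMIT

Corrected query:
SELECT * FROM transactions ORDER BY amount DESC LIMIT 3

Result:
id | account | kind       | amount  | fee  
---+---------+------------+---------+------
6  | ACC-106 | payment    | 4702.12 | 7.36 
7  | ACC-102 | withdrawal | 4016.56 | 0.05 
2  | ACC-102 | transfer   | 3828.24 | 24.79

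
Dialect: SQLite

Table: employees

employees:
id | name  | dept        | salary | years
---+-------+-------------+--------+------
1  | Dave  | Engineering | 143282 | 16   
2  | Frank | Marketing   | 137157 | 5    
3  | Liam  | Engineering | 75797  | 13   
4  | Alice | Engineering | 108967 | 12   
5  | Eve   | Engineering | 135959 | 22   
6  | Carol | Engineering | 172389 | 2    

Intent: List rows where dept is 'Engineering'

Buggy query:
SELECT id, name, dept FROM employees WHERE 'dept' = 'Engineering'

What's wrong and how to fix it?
Bug: 'dept' in single quotes is a string literal, not the column; the comparison is literal-vs-literal and never true

Fix: Remove the quotes around the column name (or use double quotes for an identifier)

Corrected query:
SELECT id, name, dept FROM employees WHERE dept = 'Engineering'

Result:
id | name  | dept       
---+-------+------------
1  | Dave  | Engineering
3  | Liam  | Engineering
4  | Alice | Engineering
5  | Eve   | Engineering
6  | Carol | Engineering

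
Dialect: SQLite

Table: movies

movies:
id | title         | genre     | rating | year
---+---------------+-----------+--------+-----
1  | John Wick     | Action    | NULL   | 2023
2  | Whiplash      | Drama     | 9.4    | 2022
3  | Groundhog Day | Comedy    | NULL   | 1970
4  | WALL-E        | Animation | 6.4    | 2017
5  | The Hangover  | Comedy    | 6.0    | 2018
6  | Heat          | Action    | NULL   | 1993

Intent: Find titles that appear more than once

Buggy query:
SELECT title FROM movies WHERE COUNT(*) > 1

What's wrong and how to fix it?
Bug: WHERE can't reference COUNT(*); aggregates are computed after WHERE

Fix: GROUP BY title, then filter groups with HAVING COUNT(*) > 1

Corrected query:
SELECT title FROM movies GROUP BY title HAVING COUNT(*) > 1

Result:
(no rows)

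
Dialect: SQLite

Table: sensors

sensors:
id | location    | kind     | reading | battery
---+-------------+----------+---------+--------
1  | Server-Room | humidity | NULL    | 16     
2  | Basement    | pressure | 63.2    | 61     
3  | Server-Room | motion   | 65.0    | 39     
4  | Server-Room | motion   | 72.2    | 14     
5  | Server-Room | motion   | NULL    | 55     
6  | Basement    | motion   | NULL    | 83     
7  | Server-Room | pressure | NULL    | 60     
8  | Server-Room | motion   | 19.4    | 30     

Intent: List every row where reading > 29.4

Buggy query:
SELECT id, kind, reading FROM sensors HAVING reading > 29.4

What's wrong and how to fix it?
Bug: This is a non-aggregate query (no GROUP BY, no aggregates), so in SQLite the HAVING clause is invalid here; a row-level condition belongs in WHERE

Fix: Use WHERE for row-level filtering

Corrected query:
SELECT id, kind, reading FROM sensors WHERE reading > 29.4

Result:
id | kind     | reading
---+----------+--------
2  | pressure | 63.2   
3  | motion   | 65     
4  | motion   | 72.2   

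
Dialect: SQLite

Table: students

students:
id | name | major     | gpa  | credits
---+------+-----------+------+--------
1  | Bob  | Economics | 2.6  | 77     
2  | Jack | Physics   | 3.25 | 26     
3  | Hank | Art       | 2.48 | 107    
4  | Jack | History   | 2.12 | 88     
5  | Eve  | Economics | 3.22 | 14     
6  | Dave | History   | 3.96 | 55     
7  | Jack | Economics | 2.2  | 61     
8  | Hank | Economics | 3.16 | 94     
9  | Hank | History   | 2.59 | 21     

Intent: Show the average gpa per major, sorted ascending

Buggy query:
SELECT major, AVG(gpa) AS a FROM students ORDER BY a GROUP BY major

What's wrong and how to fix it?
Bug: ORDER BY appears before GROUP BY; SQL clause order requires GROUP BY first

Fix: Move ORDER BY to the end, after GROUP BY

Corrected query:
SELECT major, AVG(gpa) AS a FROM students GROUP BY major ORDER BY a

Result:
major     | a    
----------+------
Art       | 2.48 
Economics | 2.795
History   | 2.89 
Physics   | 3.25 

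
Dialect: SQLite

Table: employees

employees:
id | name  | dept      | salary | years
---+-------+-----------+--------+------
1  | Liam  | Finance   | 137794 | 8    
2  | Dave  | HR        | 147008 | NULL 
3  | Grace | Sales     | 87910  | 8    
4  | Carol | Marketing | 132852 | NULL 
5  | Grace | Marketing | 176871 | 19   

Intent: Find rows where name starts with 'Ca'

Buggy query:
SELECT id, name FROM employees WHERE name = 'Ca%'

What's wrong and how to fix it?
Bug: Wildcards only work with LIKE; '=' treats '%' as a literal character

Fix: Replace '=' with LIKE so 'Ca%' is treated as a pattern

Corrected query:
SELECT id, name FROM employees WHERE name LIKE 'Ca%'

Result:
id | name 
---+------
4  | Carol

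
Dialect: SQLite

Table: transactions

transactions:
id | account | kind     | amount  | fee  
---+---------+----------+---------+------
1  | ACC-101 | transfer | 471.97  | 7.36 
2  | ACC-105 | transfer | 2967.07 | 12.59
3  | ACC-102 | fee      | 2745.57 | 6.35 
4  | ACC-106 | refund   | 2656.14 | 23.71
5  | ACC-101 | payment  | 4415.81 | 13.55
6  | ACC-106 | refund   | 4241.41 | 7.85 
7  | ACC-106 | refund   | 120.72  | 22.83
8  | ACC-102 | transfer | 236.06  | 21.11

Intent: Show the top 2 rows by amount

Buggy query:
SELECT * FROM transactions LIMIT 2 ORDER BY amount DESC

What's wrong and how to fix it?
Bug: LIMIT must come after ORDER BY

Fix: Sort with ORDER BY, then apply LIMIT

Corrected query:
SELECT * FROM transactions ORDER BY amount DESC LIMIT 2

Result:
id | account | kind    | amount  | fee  
---+---------+---------+---------+------
5  | ACC-101 | payment | 4415.81 | 13.55
6  | ACC-106 | refund  | 4241.41 | 7.85 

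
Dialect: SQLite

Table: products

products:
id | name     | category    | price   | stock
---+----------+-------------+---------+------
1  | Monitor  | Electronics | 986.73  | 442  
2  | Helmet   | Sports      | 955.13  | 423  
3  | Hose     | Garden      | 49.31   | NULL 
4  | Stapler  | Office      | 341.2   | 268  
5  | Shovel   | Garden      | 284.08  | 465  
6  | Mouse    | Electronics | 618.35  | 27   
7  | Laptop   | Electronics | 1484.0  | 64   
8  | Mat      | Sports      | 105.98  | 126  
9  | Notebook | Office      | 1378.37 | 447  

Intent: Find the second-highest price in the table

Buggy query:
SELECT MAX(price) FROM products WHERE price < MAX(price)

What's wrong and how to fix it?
Bug: The inner MAX is an aggregate inside WHERE, which is not allowed

Fix: Compute the overall MAX in a subquery, then take MAX of rows below it

Corrected query:
SELECT MAX(price) FROM products WHERE price < (SELECT MAX(price) FROM products)

Result:
MAX(price)
----------
1378.37   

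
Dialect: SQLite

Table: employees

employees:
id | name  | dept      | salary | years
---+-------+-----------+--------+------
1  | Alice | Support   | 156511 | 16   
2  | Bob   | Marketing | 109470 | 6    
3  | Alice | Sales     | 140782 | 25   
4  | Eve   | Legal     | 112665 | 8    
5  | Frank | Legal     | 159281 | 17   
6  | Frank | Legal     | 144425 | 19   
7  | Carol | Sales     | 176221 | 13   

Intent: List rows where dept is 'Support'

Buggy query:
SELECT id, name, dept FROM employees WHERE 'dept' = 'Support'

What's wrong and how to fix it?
Bug: Single quotes denote string literals in SQL; the column name is being compared as a constant string

Fix: Remove the quotes around the column name (or use double quotes for an identifier)

Corrected query:
SELECT id, name, dept FROM employees WHERE dept = 'Support'

Result:
id | name  | dept   
---+-------+--------
1  | Alice | Support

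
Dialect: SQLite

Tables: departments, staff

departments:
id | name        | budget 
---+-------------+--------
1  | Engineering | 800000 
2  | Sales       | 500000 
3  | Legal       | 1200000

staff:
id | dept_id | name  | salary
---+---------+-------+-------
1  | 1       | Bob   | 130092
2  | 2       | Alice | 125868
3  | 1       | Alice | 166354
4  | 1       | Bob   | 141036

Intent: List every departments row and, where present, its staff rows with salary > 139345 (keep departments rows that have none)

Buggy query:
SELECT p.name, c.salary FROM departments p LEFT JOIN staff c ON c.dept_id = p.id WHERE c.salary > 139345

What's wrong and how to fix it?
Bug: A WHERE condition on the right-hand table after LEFT JOIN drops unmatched parents

Fix: Move the right-table condition into the ON clause so unmatched parents are kept

Corrected query:
SELECT p.name, c.salary FROM departments p LEFT JOIN staff c ON c.dept_id = p.id AND c.salary > 139345

Result:
name        | salary
------------+-------
Engineering | 141036
Engineering | 166354
Sales       | NULL  
Legal       | NULL  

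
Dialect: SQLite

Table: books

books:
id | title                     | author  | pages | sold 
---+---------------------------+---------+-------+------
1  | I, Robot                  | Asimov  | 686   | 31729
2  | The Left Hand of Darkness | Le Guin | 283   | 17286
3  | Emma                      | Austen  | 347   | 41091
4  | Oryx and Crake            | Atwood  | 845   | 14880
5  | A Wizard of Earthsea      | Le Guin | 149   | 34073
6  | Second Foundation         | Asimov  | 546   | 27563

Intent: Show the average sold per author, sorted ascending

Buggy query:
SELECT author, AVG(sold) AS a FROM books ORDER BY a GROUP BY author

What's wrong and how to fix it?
Bug: GROUP BY must precede ORDER BY

Fix: Reorder: SELECT … FROM … GROUP BY … ORDER BY …

Corrected query:
SELECT author, AVG(sold) AS a FROM books GROUP BY author ORDER BY a

Result:
author  | a      
--------+--------
Atwood  | 14880  
Le Guin | 25679.5
Asimov  | 29646  
Austen  | 41091  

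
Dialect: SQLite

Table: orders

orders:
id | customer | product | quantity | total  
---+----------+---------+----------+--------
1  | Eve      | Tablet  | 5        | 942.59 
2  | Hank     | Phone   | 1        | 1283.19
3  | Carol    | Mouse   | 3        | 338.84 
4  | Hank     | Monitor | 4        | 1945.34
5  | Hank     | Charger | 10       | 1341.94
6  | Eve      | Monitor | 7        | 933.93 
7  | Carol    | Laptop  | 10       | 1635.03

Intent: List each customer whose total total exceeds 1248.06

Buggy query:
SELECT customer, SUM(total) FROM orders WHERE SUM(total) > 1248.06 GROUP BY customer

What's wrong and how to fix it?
Bug: WHERE runs before GROUP BY, so aggregates aren't available there

Fix: Use HAVING (which filters groups after aggregation) instead of WHERE

Corrected query:
SELECT customer, SUM(total) FROM orders GROUP BY customer HAVING SUM(total) > 1248.06

Result:
customer | SUM(total)
---------+-----------
Carol    | 1973.87   
Eve      | 1876.52   
Hank     | 4570.47   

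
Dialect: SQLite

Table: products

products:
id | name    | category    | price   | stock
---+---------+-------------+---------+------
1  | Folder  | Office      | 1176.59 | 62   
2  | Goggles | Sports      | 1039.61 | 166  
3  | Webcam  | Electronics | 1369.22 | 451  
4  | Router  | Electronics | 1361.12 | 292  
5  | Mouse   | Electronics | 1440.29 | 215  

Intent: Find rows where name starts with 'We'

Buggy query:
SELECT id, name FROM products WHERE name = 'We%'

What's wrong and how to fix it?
Bug: Wildcards only work with LIKE; '=' treats '%' as a literal character

Fix: Replace '=' with LIKE so 'We%' is treated as a pattern

Corrected query:
SELECT id, name FROM products WHERE name LIKE 'We%'

Result:
id | name  
---+-------
3  | Webcam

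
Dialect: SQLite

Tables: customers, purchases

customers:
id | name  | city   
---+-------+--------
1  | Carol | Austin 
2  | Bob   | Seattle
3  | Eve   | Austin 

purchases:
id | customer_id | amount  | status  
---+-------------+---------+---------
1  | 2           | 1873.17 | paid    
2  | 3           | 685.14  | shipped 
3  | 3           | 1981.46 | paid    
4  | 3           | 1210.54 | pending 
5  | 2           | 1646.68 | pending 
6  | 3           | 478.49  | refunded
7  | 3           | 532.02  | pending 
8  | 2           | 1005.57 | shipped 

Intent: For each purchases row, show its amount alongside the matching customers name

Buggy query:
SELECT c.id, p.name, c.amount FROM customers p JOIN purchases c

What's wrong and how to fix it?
Bug: JOIN with no ON clause produces a cartesian product; every purchases row pairs with every customers row

Fix: Specify the join condition linking the foreign key to the parent id

Corrected query:
SELECT c.id, p.name, c.amount FROM customers p JOIN purchases c ON c.customer_id = p.id

Result:
id | name | amount 
---+------+--------
1  | Bob  | 1873.17
2  | Eve  | 685.14 
3  | Eve  | 1981.46
4  | Eve  | 1210.54
5  | Bob  | 1646.68
6  | Eve  | 478.49 
7  | Eve  | 532.02 
8  | Bob  | 1005.57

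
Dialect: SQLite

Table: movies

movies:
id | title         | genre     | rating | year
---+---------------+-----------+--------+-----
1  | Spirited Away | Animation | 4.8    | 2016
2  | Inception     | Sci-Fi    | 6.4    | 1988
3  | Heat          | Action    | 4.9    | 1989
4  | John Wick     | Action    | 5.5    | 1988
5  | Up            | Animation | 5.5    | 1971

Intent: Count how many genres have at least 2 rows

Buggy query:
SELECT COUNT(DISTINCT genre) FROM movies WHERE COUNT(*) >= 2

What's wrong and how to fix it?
Bug: COUNT(*) cannot appear in WHERE; the per-group count doesn't exist yet

Fix: Use a subquery that GROUPs and filters with HAVING, then count its rows

Corrected query:
SELECT COUNT(*) FROM (SELECT genre FROM movies GROUP BY genre HAVING COUNT(*) >= 2)

Result:
COUNT(*)
--------
2       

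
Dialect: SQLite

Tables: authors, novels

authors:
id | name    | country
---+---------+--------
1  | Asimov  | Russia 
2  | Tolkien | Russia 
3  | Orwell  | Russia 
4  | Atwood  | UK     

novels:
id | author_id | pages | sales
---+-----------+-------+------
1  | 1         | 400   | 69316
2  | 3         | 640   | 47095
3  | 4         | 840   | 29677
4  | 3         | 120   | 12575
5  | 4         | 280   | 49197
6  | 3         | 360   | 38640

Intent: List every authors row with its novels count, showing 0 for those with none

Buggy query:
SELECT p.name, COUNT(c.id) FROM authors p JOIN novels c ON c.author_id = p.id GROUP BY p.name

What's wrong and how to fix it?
Bug: INNER JOIN drops authors rows that have no matching novels rows

Fix: Switch to LEFT JOIN to retain unmatched parent rows

Corrected query:
SELECT p.name, COUNT(c.id) FROM authors p LEFT JOIN novels c ON c.author_id = p.id GROUP BY p.name

Result:
name    | COUNT(c.id)
--------+------------
Asimov  | 1          
Atwood  | 2          
Orwell  | 3          
Tolkien | 0          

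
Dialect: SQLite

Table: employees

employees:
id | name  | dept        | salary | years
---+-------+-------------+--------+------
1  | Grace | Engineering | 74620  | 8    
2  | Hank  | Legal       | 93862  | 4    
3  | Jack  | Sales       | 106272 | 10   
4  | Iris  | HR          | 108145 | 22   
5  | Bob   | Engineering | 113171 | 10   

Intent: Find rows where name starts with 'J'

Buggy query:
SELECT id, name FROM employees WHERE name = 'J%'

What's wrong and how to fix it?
Bug: Wildcards only work with LIKE; '=' treats '%' as a literal character

Fix: Replace '=' with LIKE so 'J%' is treated as a pattern

Corrected query:
SELECT id, name FROM employees WHERE name LIKE 'J%'

Result:
id | name
---+-----
3  | Jack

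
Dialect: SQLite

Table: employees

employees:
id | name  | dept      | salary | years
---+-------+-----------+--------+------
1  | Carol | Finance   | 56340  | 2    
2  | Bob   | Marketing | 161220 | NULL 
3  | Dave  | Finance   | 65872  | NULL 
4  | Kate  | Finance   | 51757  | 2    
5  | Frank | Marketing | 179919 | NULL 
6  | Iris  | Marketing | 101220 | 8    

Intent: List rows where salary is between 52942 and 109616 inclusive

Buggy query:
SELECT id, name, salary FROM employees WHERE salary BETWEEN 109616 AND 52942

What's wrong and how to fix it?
Bug: BETWEEN expects the lower bound first; with 109616 AND 52942 the range is empty

Fix: Write BETWEEN 52942 AND 109616

Corrected query:
SELECT id, name, salary FROM employees WHERE salary BETWEEN 52942 AND 109616

Result:
id | name  | salary
---+-------+-------
1  | Carol | 56340 
3  | Dave  | 65872 
6  | Iris  | 101220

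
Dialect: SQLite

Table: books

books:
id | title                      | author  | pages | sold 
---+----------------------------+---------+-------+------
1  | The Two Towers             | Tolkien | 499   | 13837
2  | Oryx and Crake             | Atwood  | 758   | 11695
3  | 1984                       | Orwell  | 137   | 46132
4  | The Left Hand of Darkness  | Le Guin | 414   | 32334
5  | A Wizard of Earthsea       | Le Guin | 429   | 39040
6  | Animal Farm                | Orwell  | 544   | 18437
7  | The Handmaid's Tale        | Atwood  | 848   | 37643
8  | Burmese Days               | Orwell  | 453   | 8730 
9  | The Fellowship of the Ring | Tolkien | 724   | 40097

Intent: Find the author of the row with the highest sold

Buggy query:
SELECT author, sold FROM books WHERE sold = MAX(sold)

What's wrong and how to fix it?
Bug: MAX(sold) is an aggregate and cannot be used directly in WHERE

Fix: Wrap MAX in a scalar subquery so WHERE compares against a single value

Corrected query:
SELECT author, sold FROM books WHERE sold = (SELECT MAX(sold) FROM books)

Result:
author | sold 
-------+------
Orwell | 46132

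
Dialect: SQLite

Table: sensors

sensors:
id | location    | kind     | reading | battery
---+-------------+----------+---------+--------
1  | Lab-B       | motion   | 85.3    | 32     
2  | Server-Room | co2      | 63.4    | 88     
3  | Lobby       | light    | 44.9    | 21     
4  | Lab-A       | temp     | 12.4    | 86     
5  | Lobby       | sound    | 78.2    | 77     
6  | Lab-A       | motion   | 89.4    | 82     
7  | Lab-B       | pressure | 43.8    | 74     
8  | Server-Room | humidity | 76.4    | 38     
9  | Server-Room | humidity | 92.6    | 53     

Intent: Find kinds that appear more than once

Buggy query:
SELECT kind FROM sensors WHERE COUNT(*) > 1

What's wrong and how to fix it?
Bug: COUNT(*) is an aggregate and cannot be used in WHERE

Fix: Group first, then use HAVING for the count condition

Corrected query:
SELECT kind FROM sensors GROUP BY kind HAVING COUNT(*) > 1

Result:
kind    
--------
humidity
motion  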